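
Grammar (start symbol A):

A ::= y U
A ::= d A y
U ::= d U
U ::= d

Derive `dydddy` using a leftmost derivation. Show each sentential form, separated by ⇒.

A ⇒ dAy ⇒ dyUy ⇒ dydUy ⇒ dyddUy ⇒ dydddy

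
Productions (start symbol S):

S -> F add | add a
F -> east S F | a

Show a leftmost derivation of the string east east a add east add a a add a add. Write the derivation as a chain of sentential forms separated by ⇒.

S ⇒ F add ⇒ east S F add ⇒ east F add F add ⇒ east east S F add F add ⇒ east east F add F add F add ⇒ east east a add F add F add ⇒ east east a add east S F add F add ⇒ east east a add east add a F add F add ⇒ east east a add east add a a add F add ⇒ east east a add east add a a add a add

S ⇒ F add   [S -> F add]
F add ⇒ east S F add   [F -> east S F]
east S F add ⇒ east F add F add   [S -> F add]
east F add F add ⇒ east east S F add F add   [F -> east S F]
east east S F add F add ⇒ east east F add F add F add   [S -> F add]
east east F add F add F add ⇒ east east a add F add F add   [F -> a]
east east a add F add F add ⇒ east east a add east S F add F add   [F -> east S F]
east east a add east S F add F add ⇒ east east a add east add a F add F add   [S -> add a]
east east a add east add a F add F add ⇒ east east a add east add a a add F add   [F -> a]
east east a add east add a a add F add ⇒ east east a add east add a a add a add   [F -> a]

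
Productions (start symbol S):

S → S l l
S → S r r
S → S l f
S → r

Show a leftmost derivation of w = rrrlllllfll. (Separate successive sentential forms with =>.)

S=>Sll=>Slfll=>Slllfll=>Slllllfll=>Srrlllllfll=>rrrlllllfll

S => Sll   [S → S l l]
Sll => Slfll   [S → S l f]
Slfll => Slllfll   [S → S l l]
Slllfll => Slllllfll   [S → S l l]
Slllllfll => Srrlllllfll   [S → S r r]
Srrlllllfll => rrrlllllfll   [S → r]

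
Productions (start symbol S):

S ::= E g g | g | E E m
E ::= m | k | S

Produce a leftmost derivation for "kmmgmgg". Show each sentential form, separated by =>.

S => Egg   [S ::= E g g]
Egg => Sgg   [E ::= S]
Sgg => EEmgg   [S ::= E E m]
EEmgg => SEmgg   [E ::= S]
SEmgg => EEmEmgg   [S ::= E E m]
EEmEmgg => kEmEmgg   [E ::= k]
kEmEmgg => kmmEmgg   [E ::= m]
kmmEmgg => kmmSmgg   [E ::= S]
kmmSmgg => kmmgmgg   [S ::= g]

S => Egg => Sgg => EEmgg => SEmgg => EEmEmgg => kEmEmgg => kmmEmgg => kmmSmgg => kmmgmgg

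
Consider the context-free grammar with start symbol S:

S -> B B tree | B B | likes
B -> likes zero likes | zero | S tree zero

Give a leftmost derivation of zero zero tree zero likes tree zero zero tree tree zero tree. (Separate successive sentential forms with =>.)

S => B B tree   [S -> B B tree]
B B tree => S tree zero B tree   [B -> S tree zero]
S tree zero B tree => B B tree zero B tree   [S -> B B]
B B tree zero B tree => zero B tree zero B tree   [B -> zero]
zero B tree zero B tree => zero zero tree zero B tree   [B -> zero]
zero zero tree zero B tree => zero zero tree zero S tree zero tree   [B -> S tree zero]
zero zero tree zero S tree zero tree => zero zero tree zero B B tree tree zero tree   [S -> B B tree]
zero zero tree zero B B tree tree zero tree => zero zero tree zero S tree zero B tree tree zero tree   [B -> S tree zero]
zero zero tree zero S tree zero B tree tree zero tree => zero zero tree zero likes tree zero B tree tree zero tree   [S -> likes]
zero zero tree zero likes tree zero B tree tree zero tree => zero zero tree zero likes tree zero zero tree tree zero tree   [B -> zero]

S => B B tree => S tree zero B tree => B B tree zero B tree => zero B tree zero B tree => zero zero tree zero B tree => zero zero tree zero S tree zero tree => zero zero tree zero B B tree tree zero tree => zero zero tree zero S tree zero B tree tree zero tree => zero zero tree zero likes tree zero B tree tree zero tree => zero zero tree zero likes tree zero zero tree tree zero tree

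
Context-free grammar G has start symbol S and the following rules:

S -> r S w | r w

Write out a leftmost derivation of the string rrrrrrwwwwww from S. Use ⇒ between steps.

S ⇒ rSw ⇒ rrSww ⇒ rrrSwww ⇒ rrrrSwwww ⇒ rrrrrSwwwww ⇒ rrrrrrwwwwww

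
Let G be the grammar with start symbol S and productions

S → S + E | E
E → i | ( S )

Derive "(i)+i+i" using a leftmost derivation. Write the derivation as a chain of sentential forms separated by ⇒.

S ⇒ S+E ⇒ S+E+E ⇒ E+E+E ⇒ (S)+E+E ⇒ (E)+E+E ⇒ (i)+E+E ⇒ (i)+i+E ⇒ (i)+i+i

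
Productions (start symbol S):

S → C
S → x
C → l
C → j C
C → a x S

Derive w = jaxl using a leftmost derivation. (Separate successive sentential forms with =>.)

S => C   [S → C]
C => jC   [C → j C]
jC => jaxS   [C → a x S]
jaxS => jaxC   [S → C]
jaxC => jaxl   [C → l]

S => C => jC => jaxS => jaxC => jaxl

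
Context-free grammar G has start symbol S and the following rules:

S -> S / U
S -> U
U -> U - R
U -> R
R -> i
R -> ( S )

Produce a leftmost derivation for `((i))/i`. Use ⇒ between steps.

S ⇒ S/U   [S -> S / U]
S/U ⇒ U/U   [S -> U]
U/U ⇒ R/U   [U -> R]
R/U ⇒ (S)/U   [R -> ( S )]
(S)/U ⇒ (U)/U   [S -> U]
(U)/U ⇒ (R)/U   [U -> R]
(R)/U ⇒ ((S))/U   [R -> ( S )]
((S))/U ⇒ ((U))/U   [S -> U]
((U))/U ⇒ ((R))/U   [U -> R]
((R))/U ⇒ ((i))/U   [R -> i]
((i))/U ⇒ ((i))/R   [U -> R]
((i))/R ⇒ ((i))/i   [R -> i]

S⇒S/U⇒U/U⇒R/U⇒(S)/U⇒(U)/U⇒(R)/U⇒((S))/U⇒((U))/U⇒((R))/U⇒((i))/U⇒((i))/R⇒((i))/i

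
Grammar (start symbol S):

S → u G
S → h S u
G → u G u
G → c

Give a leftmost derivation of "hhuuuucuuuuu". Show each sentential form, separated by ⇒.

S ⇒ hSu   [S → h S u]
hSu ⇒ hhSuu   [S → h S u]
hhSuu ⇒ hhuGuu   [S → u G]
hhuGuu ⇒ hhuuGuuu   [G → u G u]
hhuuGuuu ⇒ hhuuuGuuuu   [G → u G u]
hhuuuGuuuu ⇒ hhuuuuGuuuuu   [G → u G u]
hhuuuuGuuuuu ⇒ hhuuuucuuuuu   [G → c]

S ⇒ hSu ⇒ hhSuu ⇒ hhuGuu ⇒ hhuuGuuu ⇒ hhuuuGuuuu ⇒ hhuuuuGuuuuu ⇒ hhuuuucuuuuu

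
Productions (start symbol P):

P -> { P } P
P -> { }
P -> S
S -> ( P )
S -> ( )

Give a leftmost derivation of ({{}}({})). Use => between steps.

P=>S=>(P)=>({P}P)=>({{}}P)=>({{}}S)=>({{}}(P))=>({{}}({}))

P => S   [P -> S]
S => (P)   [S -> ( P )]
(P) => ({P}P)   [P -> { P } P]
({P}P) => ({{}}P)   [P -> { }]
({{}}P) => ({{}}S)   [P -> S]
({{}}S) => ({{}}(P))   [S -> ( P )]
({{}}(P)) => ({{}}({}))   [P -> { }]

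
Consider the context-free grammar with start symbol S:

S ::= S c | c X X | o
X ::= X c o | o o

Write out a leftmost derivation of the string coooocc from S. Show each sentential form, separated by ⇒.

S ⇒ Sc   [S ::= S c]
Sc ⇒ Scc   [S ::= S c]
Scc ⇒ cXXcc   [S ::= c X X]
cXXcc ⇒ cooXcc   [X ::= o o]
cooXcc ⇒ coooocc   [X ::= o o]

S ⇒ Sc ⇒ Scc ⇒ cXXcc ⇒ cooXcc ⇒ coooocc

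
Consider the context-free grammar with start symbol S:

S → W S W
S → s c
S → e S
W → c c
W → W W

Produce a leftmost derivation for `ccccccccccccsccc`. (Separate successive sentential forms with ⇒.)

S ⇒ WSW ⇒ WWSW ⇒ WWWSW ⇒ WWWWSW ⇒ WWWWWSW ⇒ ccWWWWSW ⇒ ccWWWWWSW ⇒ ccccWWWWSW ⇒ ccccccWWWSW ⇒ ccccccccWWSW ⇒ ccccccccccWSW ⇒ ccccccccccccSW ⇒ ccccccccccccscW ⇒ ccccccccccccsccc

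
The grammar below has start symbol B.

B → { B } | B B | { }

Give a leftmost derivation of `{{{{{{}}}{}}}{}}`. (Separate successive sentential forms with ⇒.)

B ⇒ {B} ⇒ {BB} ⇒ {{B}B} ⇒ {{{B}}B} ⇒ {{{BB}}B} ⇒ {{{{B}B}}B} ⇒ {{{{{B}}B}}B} ⇒ {{{{{{}}}B}}B} ⇒ {{{{{{}}}{}}}B} ⇒ {{{{{{}}}{}}}{}}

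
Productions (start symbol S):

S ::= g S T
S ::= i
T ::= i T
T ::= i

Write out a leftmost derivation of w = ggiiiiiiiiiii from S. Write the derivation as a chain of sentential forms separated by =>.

S => gST => ggSTT => ggiTT => ggiiTT => ggiiiTT => ggiiiiTT => ggiiiiiTT => ggiiiiiiTT => ggiiiiiiiTT => ggiiiiiiiiTT => ggiiiiiiiiiTT => ggiiiiiiiiiiT => ggiiiiiiiiiii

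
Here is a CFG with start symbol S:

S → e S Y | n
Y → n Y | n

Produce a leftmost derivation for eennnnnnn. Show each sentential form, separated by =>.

S => eSY => eeSYY => eenYY => eennYY => eennnY => eennnnY => eennnnnY => eennnnnnY => eennnnnnn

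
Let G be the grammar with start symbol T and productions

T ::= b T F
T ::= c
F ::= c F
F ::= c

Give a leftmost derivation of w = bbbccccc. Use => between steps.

T => bTF => bbTFF => bbbTFFF => bbbcFFF => bbbccFFF => bbbcccFF => bbbccccF => bbbccccc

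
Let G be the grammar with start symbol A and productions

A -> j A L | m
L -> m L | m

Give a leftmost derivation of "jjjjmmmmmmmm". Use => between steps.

A=>jAL=>jjALL=>jjjALLL=>jjjjALLLL=>jjjjmLLLL=>jjjjmmLLLL=>jjjjmmmLLLL=>jjjjmmmmLLLL=>jjjjmmmmmLLL=>jjjjmmmmmmLL=>jjjjmmmmmmmL=>jjjjmmmmmmmm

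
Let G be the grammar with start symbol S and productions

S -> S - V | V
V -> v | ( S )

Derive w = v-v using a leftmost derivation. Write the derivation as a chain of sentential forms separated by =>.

S=>S-V=>V-V=>v-V=>v-v

S => S-V   [S -> S - V]
S-V => V-V   [S -> V]
V-V => v-V   [V -> v]
v-V => v-v   [V -> v]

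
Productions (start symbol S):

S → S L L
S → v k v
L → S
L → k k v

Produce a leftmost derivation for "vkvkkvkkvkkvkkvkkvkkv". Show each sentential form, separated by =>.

S => SLL => SLLLL => SLLLLLL => vkvLLLLLL => vkvkkvLLLLL => vkvkkvkkvLLLL => vkvkkvkkvkkvLLL => vkvkkvkkvkkvkkvLL => vkvkkvkkvkkvkkvkkvL => vkvkkvkkvkkvkkvkkvkkv

S => SLL   [S → S L L]
SLL => SLLLL   [S → S L L]
SLLLL => SLLLLLL   [S → S L L]
SLLLLLL => vkvLLLLLL   [S → v k v]
vkvLLLLLL => vkvkkvLLLLL   [L → k k v]
vkvkkvLLLLL => vkvkkvkkvLLLL   [L → k k v]
vkvkkvkkvLLLL => vkvkkvkkvkkvLLL   [L → k k v]
vkvkkvkkvkkvLLL => vkvkkvkkvkkvkkvLL   [L → k k v]
vkvkkvkkvkkvkkvLL => vkvkkvkkvkkvkkvkkvL   [L → k k v]
vkvkkvkkvkkvkkvkkvL => vkvkkvkkvkkvkkvkkvkkv   [L → k k v]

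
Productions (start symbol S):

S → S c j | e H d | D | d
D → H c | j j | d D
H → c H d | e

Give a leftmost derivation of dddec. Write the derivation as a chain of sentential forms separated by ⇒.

S⇒D⇒dD⇒ddD⇒dddD⇒dddHc⇒dddec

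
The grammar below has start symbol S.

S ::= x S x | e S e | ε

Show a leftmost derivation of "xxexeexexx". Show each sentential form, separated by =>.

S => xSx   [S ::= x S x]
xSx => xxSxx   [S ::= x S x]
xxSxx => xxeSexx   [S ::= e S e]
xxeSexx => xxexSxexx   [S ::= x S x]
xxexSxexx => xxexeSexexx   [S ::= e S e]
xxexeSexexx => xxexeexexx   [S ::= ε]

S => xSx => xxSxx => xxeSexx => xxexSxexx => xxexeSexexx => xxexeexexx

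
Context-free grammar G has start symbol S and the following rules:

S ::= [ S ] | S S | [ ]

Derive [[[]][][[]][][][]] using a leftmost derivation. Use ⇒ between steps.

S ⇒ [S] ⇒ [SS] ⇒ [SSS] ⇒ [[S]SS] ⇒ [[[]]SS] ⇒ [[[]]SSS] ⇒ [[[]][]SS] ⇒ [[[]][]SSS] ⇒ [[[]][]SSSS] ⇒ [[[]][][S]SSS] ⇒ [[[]][][[]]SSS] ⇒ [[[]][][[]][]SS] ⇒ [[[]][][[]][][]S] ⇒ [[[]][][[]][][][]]

S ⇒ [S]   [S ::= [ S ]]
[S] ⇒ [SS]   [S ::= S S]
[SS] ⇒ [SSS]   [S ::= S S]
[SSS] ⇒ [[S]SS]   [S ::= [ S ]]
[[S]SS] ⇒ [[[]]SS]   [S ::= [ ]]
[[[]]SS] ⇒ [[[]]SSS]   [S ::= S S]
[[[]]SSS] ⇒ [[[]][]SS]   [S ::= [ ]]
[[[]][]SS] ⇒ [[[]][]SSS]   [S ::= S S]
[[[]][]SSS] ⇒ [[[]][]SSSS]   [S ::= S S]
[[[]][]SSSS] ⇒ [[[]][][S]SSS]   [S ::= [ S ]]
[[[]][][S]SSS] ⇒ [[[]][][[]]SSS]   [S ::= [ ]]
[[[]][][[]]SSS] ⇒ [[[]][][[]][]SS]   [S ::= [ ]]
[[[]][][[]][]SS] ⇒ [[[]][][[]][][]S]   [S ::= [ ]]
[[[]][][[]][][]S] ⇒ [[[]][][[]][][][]]   [S ::= [ ]]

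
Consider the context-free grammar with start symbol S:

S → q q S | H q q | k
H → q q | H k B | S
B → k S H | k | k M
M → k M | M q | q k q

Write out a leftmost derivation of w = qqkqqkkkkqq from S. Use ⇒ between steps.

S ⇒ Hqq ⇒ HkBqq ⇒ HkBkBqq ⇒ SkBkBqq ⇒ qqSkBkBqq ⇒ qqHqqkBkBqq ⇒ qqSqqkBkBqq ⇒ qqkqqkBkBqq ⇒ qqkqqkkkBqq ⇒ qqkqqkkkkqq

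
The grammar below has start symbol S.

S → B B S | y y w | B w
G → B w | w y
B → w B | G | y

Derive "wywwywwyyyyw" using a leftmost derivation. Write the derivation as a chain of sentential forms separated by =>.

S => BBS   [S → B B S]
BBS => GBS   [B → G]
GBS => BwBS   [G → B w]
BwBS => wBwBS   [B → w B]
wBwBS => wGwBS   [B → G]
wGwBS => wBwwBS   [G → B w]
wBwwBS => wywwBS   [B → y]
wywwBS => wywwyS   [B → y]
wywwyS => wywwyBBS   [S → B B S]
wywwyBBS => wywwywBBS   [B → w B]
wywwywBBS => wywwywGBS   [B → G]
wywwywGBS => wywwywwyBS   [G → w y]
wywwywwyBS => wywwywwyyS   [B → y]
wywwywwyyS => wywwywwyyyyw   [S → y y w]

S=>BBS=>GBS=>BwBS=>wBwBS=>wGwBS=>wBwwBS=>wywwBS=>wywwyS=>wywwyBBS=>wywwywBBS=>wywwywGBS=>wywwywwyBS=>wywwywwyyS=>wywwywwyyyyw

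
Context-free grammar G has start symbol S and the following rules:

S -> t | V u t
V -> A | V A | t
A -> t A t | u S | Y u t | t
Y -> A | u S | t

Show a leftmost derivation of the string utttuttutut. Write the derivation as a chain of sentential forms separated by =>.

S => Vut => VAut => AAut => uSAut => uVutAut => uAutAut => utAtutAut => utttutAut => utttutYutut => utttuttutut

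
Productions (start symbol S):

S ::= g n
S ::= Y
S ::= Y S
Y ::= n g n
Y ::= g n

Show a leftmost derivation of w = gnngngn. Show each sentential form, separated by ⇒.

S⇒YS⇒gnS⇒gnYS⇒gnngnS⇒gnngngn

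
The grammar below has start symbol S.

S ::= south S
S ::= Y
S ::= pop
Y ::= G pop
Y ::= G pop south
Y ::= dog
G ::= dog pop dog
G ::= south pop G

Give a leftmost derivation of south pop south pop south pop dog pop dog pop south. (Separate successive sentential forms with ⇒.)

S ⇒ Y   [S ::= Y]
Y ⇒ G pop south   [Y ::= G pop south]
G pop south ⇒ south pop G pop south   [G ::= south pop G]
south pop G pop south ⇒ south pop south pop G pop south   [G ::= south pop G]
south pop south pop G pop south ⇒ south pop south pop south pop G pop south   [G ::= south pop G]
south pop south pop south pop G pop south ⇒ south pop south pop south pop dog pop dog pop south   [G ::= dog pop dog]

S ⇒ Y ⇒ G pop south ⇒ south pop G pop south ⇒ south pop south pop G pop south ⇒ south pop south pop south pop G pop south ⇒ south pop south pop south pop dog pop dog pop south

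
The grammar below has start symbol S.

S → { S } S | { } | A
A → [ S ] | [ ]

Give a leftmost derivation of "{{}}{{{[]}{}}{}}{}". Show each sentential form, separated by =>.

S => {S}S => {{}}S => {{}}{S}S => {{}}{{S}S}S => {{}}{{{S}S}S}S => {{}}{{{A}S}S}S => {{}}{{{[]}S}S}S => {{}}{{{[]}{}}S}S => {{}}{{{[]}{}}{}}S => {{}}{{{[]}{}}{}}{}

S => {S}S   [S → { S } S]
{S}S => {{}}S   [S → { }]
{{}}S => {{}}{S}S   [S → { S } S]
{{}}{S}S => {{}}{{S}S}S   [S → { S } S]
{{}}{{S}S}S => {{}}{{{S}S}S}S   [S → { S } S]
{{}}{{{S}S}S}S => {{}}{{{A}S}S}S   [S → A]
{{}}{{{A}S}S}S => {{}}{{{[]}S}S}S   [A → [ ]]
{{}}{{{[]}S}S}S => {{}}{{{[]}{}}S}S   [S → { }]
{{}}{{{[]}{}}S}S => {{}}{{{[]}{}}{}}S   [S → { }]
{{}}{{{[]}{}}{}}S => {{}}{{{[]}{}}{}}{}   [S → { }]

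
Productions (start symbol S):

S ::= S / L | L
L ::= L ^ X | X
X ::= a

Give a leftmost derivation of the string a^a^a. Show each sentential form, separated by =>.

S => L   [S ::= L]
L => L^X   [L ::= L ^ X]
L^X => L^X^X   [L ::= L ^ X]
L^X^X => X^X^X   [L ::= X]
X^X^X => a^X^X   [X ::= a]
a^X^X => a^a^X   [X ::= a]
a^a^X => a^a^a   [X ::= a]

S=>L=>L^X=>L^X^X=>X^X^X=>a^X^X=>a^a^X=>a^a^a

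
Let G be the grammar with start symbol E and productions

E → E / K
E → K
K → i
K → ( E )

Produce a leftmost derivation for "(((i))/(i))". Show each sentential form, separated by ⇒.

E ⇒ K ⇒ (E) ⇒ (E/K) ⇒ (K/K) ⇒ ((E)/K) ⇒ ((K)/K) ⇒ (((E))/K) ⇒ (((K))/K) ⇒ (((i))/K) ⇒ (((i))/(E)) ⇒ (((i))/(K)) ⇒ (((i))/(i))

E ⇒ K   [E → K]
K ⇒ (E)   [K → ( E )]
(E) ⇒ (E/K)   [E → E / K]
(E/K) ⇒ (K/K)   [E → K]
(K/K) ⇒ ((E)/K)   [K → ( E )]
((E)/K) ⇒ ((K)/K)   [E → K]
((K)/K) ⇒ (((E))/K)   [K → ( E )]
(((E))/K) ⇒ (((K))/K)   [E → K]
(((K))/K) ⇒ (((i))/K)   [K → i]
(((i))/K) ⇒ (((i))/(E))   [K → ( E )]
(((i))/(E)) ⇒ (((i))/(K))   [E → K]
(((i))/(K)) ⇒ (((i))/(i))   [K → i]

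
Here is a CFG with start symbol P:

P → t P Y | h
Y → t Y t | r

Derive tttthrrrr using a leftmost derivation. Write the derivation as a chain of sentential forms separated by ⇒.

P ⇒ tPY   [P → t P Y]
tPY ⇒ ttPYY   [P → t P Y]
ttPYY ⇒ tttPYYY   [P → t P Y]
tttPYYY ⇒ ttttPYYYY   [P → t P Y]
ttttPYYYY ⇒ tttthYYYY   [P → h]
tttthYYYY ⇒ tttthrYYY   [Y → r]
tttthrYYY ⇒ tttthrrYY   [Y → r]
tttthrrYY ⇒ tttthrrrY   [Y → r]
tttthrrrY ⇒ tttthrrrr   [Y → r]

P ⇒ tPY ⇒ ttPYY ⇒ tttPYYY ⇒ ttttPYYYY ⇒ tttthYYYY ⇒ tttthrYYY ⇒ tttthrrYY ⇒ tttthrrrY ⇒ tttthrrrr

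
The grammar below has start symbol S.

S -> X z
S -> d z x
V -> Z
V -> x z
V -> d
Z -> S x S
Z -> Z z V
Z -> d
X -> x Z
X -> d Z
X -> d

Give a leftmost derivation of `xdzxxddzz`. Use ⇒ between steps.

S ⇒ Xz ⇒ xZz ⇒ xSxSz ⇒ xdzxxSz ⇒ xdzxxXzz ⇒ xdzxxdZzz ⇒ xdzxxddzz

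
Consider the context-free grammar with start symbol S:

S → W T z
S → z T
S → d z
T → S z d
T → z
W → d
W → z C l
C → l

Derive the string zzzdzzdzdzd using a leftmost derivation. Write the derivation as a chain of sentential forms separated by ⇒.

S ⇒ zT ⇒ zSzd ⇒ zzTzd ⇒ zzSzdzd ⇒ zzzTzdzd ⇒ zzzSzdzdzd ⇒ zzzdzzdzdzd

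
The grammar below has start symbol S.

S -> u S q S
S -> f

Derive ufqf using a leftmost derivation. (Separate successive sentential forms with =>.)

S => uSqS => ufqS => ufqf

S => uSqS   [S -> u S q S]
uSqS => ufqS   [S -> f]
ufqS => ufqf   [S -> f]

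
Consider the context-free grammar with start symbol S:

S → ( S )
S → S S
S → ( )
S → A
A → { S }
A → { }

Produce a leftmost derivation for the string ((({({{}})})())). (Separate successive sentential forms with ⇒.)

S ⇒ (S) ⇒ ((S)) ⇒ ((SS)) ⇒ (((S)S)) ⇒ (((A)S)) ⇒ ((({S})S)) ⇒ ((({(S)})S)) ⇒ ((({(A)})S)) ⇒ ((({({S})})S)) ⇒ ((({({A})})S)) ⇒ ((({({{}})})S)) ⇒ ((({({{}})})()))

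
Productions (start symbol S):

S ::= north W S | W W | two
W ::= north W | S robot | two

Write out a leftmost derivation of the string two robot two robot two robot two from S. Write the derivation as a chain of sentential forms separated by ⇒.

S ⇒ W W ⇒ S robot W ⇒ W W robot W ⇒ S robot W robot W ⇒ W W robot W robot W ⇒ S robot W robot W robot W ⇒ two robot W robot W robot W ⇒ two robot two robot W robot W ⇒ two robot two robot two robot W ⇒ two robot two robot two robot two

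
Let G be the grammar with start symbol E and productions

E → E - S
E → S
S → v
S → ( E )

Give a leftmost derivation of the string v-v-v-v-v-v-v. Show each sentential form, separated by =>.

E => E-S => E-S-S => E-S-S-S => E-S-S-S-S => E-S-S-S-S-S => E-S-S-S-S-S-S => S-S-S-S-S-S-S => v-S-S-S-S-S-S => v-v-S-S-S-S-S => v-v-v-S-S-S-S => v-v-v-v-S-S-S => v-v-v-v-v-S-S => v-v-v-v-v-v-S => v-v-v-v-v-v-v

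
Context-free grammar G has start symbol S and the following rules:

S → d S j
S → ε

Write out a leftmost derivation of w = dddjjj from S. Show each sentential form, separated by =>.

S => dSj => ddSjj => dddSjjj => dddjjj

S => dSj   [S → d S j]
dSj => ddSjj   [S → d S j]
ddSjj => dddSjjj   [S → d S j]
dddSjjj => dddjjj   [S → ε]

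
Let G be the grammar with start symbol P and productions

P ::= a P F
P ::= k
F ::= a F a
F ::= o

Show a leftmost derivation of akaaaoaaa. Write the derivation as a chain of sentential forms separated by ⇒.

P⇒aPF⇒akF⇒akaFa⇒akaaFaa⇒akaaaFaaa⇒akaaaoaaa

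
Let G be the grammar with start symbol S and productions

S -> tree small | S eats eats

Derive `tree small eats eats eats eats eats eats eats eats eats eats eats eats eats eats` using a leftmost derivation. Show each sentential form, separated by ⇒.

S ⇒ S eats eats ⇒ S eats eats eats eats ⇒ S eats eats eats eats eats eats ⇒ S eats eats eats eats eats eats eats eats ⇒ S eats eats eats eats eats eats eats eats eats eats ⇒ S eats eats eats eats eats eats eats eats eats eats eats eats ⇒ S eats eats eats eats eats eats eats eats eats eats eats eats eats eats ⇒ tree small eats eats eats eats eats eats eats eats eats eats eats eats eats eats

S ⇒ S eats eats   [S -> S eats eats]
S eats eats ⇒ S eats eats eats eats   [S -> S eats eats]
S eats eats eats eats ⇒ S eats eats eats eats eats eats   [S -> S eats eats]
S eats eats eats eats eats eats ⇒ S eats eats eats eats eats eats eats eats   [S -> S eats eats]
S eats eats eats eats eats eats eats eats ⇒ S eats eats eats eats eats eats eats eats eats eats   [S -> S eats eats]
S eats eats eats eats eats eats eats eats eats eats ⇒ S eats eats eats eats eats eats eats eats eats eats eats eats   [S -> S eats eats]
S eats eats eats eats eats eats eats eats eats eats eats eats ⇒ S eats eats eats eats eats eats eats eats eats eats eats eats eats eats   [S -> S eats eats]
S eats eats eats eats eats eats eats eats eats eats eats eats eats eats ⇒ tree small eats eats eats eats eats eats eats eats eats eats eats eats eats eats   [S -> tree small]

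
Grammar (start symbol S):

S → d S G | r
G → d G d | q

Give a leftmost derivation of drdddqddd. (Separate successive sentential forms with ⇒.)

S ⇒ dSG ⇒ drG ⇒ drdGd ⇒ drddGdd ⇒ drdddGddd ⇒ drdddqddd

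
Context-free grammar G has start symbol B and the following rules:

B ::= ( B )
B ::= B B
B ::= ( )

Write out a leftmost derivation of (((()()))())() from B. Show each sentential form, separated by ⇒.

B ⇒ BB ⇒ (B)B ⇒ (BB)B ⇒ ((B)B)B ⇒ (((B))B)B ⇒ (((BB))B)B ⇒ (((()B))B)B ⇒ (((()()))B)B ⇒ (((()()))())B ⇒ (((()()))())()

B ⇒ BB   [B ::= B B]
BB ⇒ (B)B   [B ::= ( B )]
(B)B ⇒ (BB)B   [B ::= B B]
(BB)B ⇒ ((B)B)B   [B ::= ( B )]
((B)B)B ⇒ (((B))B)B   [B ::= ( B )]
(((B))B)B ⇒ (((BB))B)B   [B ::= B B]
(((BB))B)B ⇒ (((()B))B)B   [B ::= ( )]
(((()B))B)B ⇒ (((()()))B)B   [B ::= ( )]
(((()()))B)B ⇒ (((()()))())B   [B ::= ( )]
(((()()))())B ⇒ (((()()))())()   [B ::= ( )]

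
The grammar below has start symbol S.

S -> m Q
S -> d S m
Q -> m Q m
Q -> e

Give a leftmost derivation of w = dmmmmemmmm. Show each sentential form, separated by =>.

S => dSm => dmQm => dmmQmm => dmmmQmmm => dmmmmQmmmm => dmmmmemmmm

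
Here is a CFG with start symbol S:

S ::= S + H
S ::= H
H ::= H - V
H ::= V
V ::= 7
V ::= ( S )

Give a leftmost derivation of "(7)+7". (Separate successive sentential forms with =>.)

S => S+H => H+H => V+H => (S)+H => (H)+H => (V)+H => (7)+H => (7)+V => (7)+7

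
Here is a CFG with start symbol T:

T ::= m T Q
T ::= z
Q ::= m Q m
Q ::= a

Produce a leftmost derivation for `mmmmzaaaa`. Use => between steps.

T => mTQ => mmTQQ => mmmTQQQ => mmmmTQQQQ => mmmmzQQQQ => mmmmzaQQQ => mmmmzaaQQ => mmmmzaaaQ => mmmmzaaaa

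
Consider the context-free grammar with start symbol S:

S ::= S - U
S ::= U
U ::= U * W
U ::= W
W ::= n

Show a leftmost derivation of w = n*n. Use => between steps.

S => U   [S ::= U]
U => U*W   [U ::= U * W]
U*W => W*W   [U ::= W]
W*W => n*W   [W ::= n]
n*W => n*n   [W ::= n]

S => U => U*W => W*W => n*W => n*n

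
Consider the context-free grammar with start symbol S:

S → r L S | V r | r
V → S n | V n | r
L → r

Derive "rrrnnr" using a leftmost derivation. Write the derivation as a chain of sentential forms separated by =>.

S => Vr   [S → V r]
Vr => Vnr   [V → V n]
Vnr => Snnr   [V → S n]
Snnr => rLSnnr   [S → r L S]
rLSnnr => rrSnnr   [L → r]
rrSnnr => rrrnnr   [S → r]

S => Vr => Vnr => Snnr => rLSnnr => rrSnnr => rrrnnr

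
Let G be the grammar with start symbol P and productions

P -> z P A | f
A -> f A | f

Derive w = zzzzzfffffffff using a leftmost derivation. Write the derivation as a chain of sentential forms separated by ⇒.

P ⇒ zPA ⇒ zzPAA ⇒ zzzPAAA ⇒ zzzzPAAAA ⇒ zzzzzPAAAAA ⇒ zzzzzfAAAAA ⇒ zzzzzffAAAAA ⇒ zzzzzfffAAAAA ⇒ zzzzzffffAAAAA ⇒ zzzzzfffffAAAA ⇒ zzzzzffffffAAA ⇒ zzzzzfffffffAA ⇒ zzzzzffffffffA ⇒ zzzzzfffffffff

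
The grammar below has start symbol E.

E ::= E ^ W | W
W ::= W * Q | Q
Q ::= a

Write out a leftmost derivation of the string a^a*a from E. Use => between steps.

E => E^W   [E ::= E ^ W]
E^W => W^W   [E ::= W]
W^W => Q^W   [W ::= Q]
Q^W => a^W   [Q ::= a]
a^W => a^W*Q   [W ::= W * Q]
a^W*Q => a^Q*Q   [W ::= Q]
a^Q*Q => a^a*Q   [Q ::= a]
a^a*Q => a^a*a   [Q ::= a]

E => E^W => W^W => Q^W => a^W => a^W*Q => a^Q*Q => a^a*Q => a^a*a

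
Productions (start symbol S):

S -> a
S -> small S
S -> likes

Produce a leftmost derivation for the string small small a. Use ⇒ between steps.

S ⇒ small S ⇒ small small S ⇒ small small a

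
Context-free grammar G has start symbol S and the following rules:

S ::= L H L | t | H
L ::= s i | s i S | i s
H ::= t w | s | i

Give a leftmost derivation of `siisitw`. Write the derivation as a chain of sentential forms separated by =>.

S => LHL   [S ::= L H L]
LHL => siHL   [L ::= s i]
siHL => siiL   [H ::= i]
siiL => siisiS   [L ::= s i S]
siisiS => siisiH   [S ::= H]
siisiH => siisitw   [H ::= t w]

S => LHL => siHL => siiL => siisiS => siisiH => siisitw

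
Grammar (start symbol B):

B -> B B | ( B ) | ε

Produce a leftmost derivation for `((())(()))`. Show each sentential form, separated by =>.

B=>(B)=>(BB)=>(BBB)=>((B)BB)=>(((B))BB)=>((())BB)=>((())(B)B)=>((())((B))B)=>((())(())B)=>((())(()))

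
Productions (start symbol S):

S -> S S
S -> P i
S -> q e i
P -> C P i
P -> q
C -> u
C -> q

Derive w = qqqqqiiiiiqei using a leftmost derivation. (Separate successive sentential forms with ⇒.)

S ⇒ SS ⇒ PiS ⇒ CPiiS ⇒ qPiiS ⇒ qCPiiiS ⇒ qqPiiiS ⇒ qqCPiiiiS ⇒ qqqPiiiiS ⇒ qqqCPiiiiiS ⇒ qqqqPiiiiiS ⇒ qqqqqiiiiiS ⇒ qqqqqiiiiiqei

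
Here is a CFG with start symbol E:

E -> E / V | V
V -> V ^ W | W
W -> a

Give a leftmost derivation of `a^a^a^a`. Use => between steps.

E => V => V^W => V^W^W => V^W^W^W => W^W^W^W => a^W^W^W => a^a^W^W => a^a^a^W => a^a^a^a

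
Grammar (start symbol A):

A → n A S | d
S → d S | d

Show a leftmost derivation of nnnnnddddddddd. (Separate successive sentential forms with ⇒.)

A ⇒ nAS ⇒ nnASS ⇒ nnnASSS ⇒ nnnnASSSS ⇒ nnnnnASSSSS ⇒ nnnnndSSSSS ⇒ nnnnnddSSSSS ⇒ nnnnndddSSSSS ⇒ nnnnnddddSSSS ⇒ nnnnndddddSSSS ⇒ nnnnnddddddSSS ⇒ nnnnndddddddSS ⇒ nnnnnddddddddS ⇒ nnnnnddddddddd

A ⇒ nAS   [A → n A S]
nAS ⇒ nnASS   [A → n A S]
nnASS ⇒ nnnASSS   [A → n A S]
nnnASSS ⇒ nnnnASSSS   [A → n A S]
nnnnASSSS ⇒ nnnnnASSSSS   [A → n A S]
nnnnnASSSSS ⇒ nnnnndSSSSS   [A → d]
nnnnndSSSSS ⇒ nnnnnddSSSSS   [S → d S]
nnnnnddSSSSS ⇒ nnnnndddSSSSS   [S → d S]
nnnnndddSSSSS ⇒ nnnnnddddSSSS   [S → d]
nnnnnddddSSSS ⇒ nnnnndddddSSSS   [S → d S]
nnnnndddddSSSS ⇒ nnnnnddddddSSS   [S → d]
nnnnnddddddSSS ⇒ nnnnndddddddSS   [S → d]
nnnnndddddddSS ⇒ nnnnnddddddddS   [S → d]
nnnnnddddddddS ⇒ nnnnnddddddddd   [S → d]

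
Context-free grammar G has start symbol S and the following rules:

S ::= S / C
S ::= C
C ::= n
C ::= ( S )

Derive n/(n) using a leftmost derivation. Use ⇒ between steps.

S ⇒ S/C   [S ::= S / C]
S/C ⇒ C/C   [S ::= C]
C/C ⇒ n/C   [C ::= n]
n/C ⇒ n/(S)   [C ::= ( S )]
n/(S) ⇒ n/(C)   [S ::= C]
n/(C) ⇒ n/(n)   [C ::= n]

S⇒S/C⇒C/C⇒n/C⇒n/(S)⇒n/(C)⇒n/(n)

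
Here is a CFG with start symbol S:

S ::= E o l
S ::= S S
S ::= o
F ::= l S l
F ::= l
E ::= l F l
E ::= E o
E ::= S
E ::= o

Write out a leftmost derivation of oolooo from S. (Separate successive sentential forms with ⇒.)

S ⇒ SS   [S ::= S S]
SS ⇒ SSS   [S ::= S S]
SSS ⇒ SSSS   [S ::= S S]
SSSS ⇒ EolSSS   [S ::= E o l]
EolSSS ⇒ SolSSS   [E ::= S]
SolSSS ⇒ oolSSS   [S ::= o]
oolSSS ⇒ ooloSS   [S ::= o]
ooloSS ⇒ oolooS   [S ::= o]
oolooS ⇒ oolooo   [S ::= o]

S⇒SS⇒SSS⇒SSSS⇒EolSSS⇒SolSSS⇒oolSSS⇒ooloSS⇒oolooS⇒oolooo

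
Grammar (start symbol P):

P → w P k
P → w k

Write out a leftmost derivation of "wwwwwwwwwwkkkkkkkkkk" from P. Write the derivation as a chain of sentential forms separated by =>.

P => wPk => wwPkk => wwwPkkk => wwwwPkkkk => wwwwwPkkkkk => wwwwwwPkkkkkk => wwwwwwwPkkkkkkk => wwwwwwwwPkkkkkkkk => wwwwwwwwwPkkkkkkkkk => wwwwwwwwwwkkkkkkkkkk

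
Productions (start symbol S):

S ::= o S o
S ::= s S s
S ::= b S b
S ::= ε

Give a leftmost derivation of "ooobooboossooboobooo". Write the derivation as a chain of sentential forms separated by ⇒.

S⇒oSo⇒ooSoo⇒oooSooo⇒ooobSbooo⇒oooboSobooo⇒ooobooSoobooo⇒oooboobSboobooo⇒ooobooboSoboobooo⇒oooboobooSooboobooo⇒ooobooboosSsooboobooo⇒ooobooboossooboobooo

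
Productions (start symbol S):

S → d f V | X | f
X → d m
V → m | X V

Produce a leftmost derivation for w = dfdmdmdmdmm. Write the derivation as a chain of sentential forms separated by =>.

S => dfV => dfXV => dfdmV => dfdmXV => dfdmdmV => dfdmdmXV => dfdmdmdmV => dfdmdmdmXV => dfdmdmdmdmV => dfdmdmdmdmm

S => dfV   [S → d f V]
dfV => dfXV   [V → X V]
dfXV => dfdmV   [X → d m]
dfdmV => dfdmXV   [V → X V]
dfdmXV => dfdmdmV   [X → d m]
dfdmdmV => dfdmdmXV   [V → X V]
dfdmdmXV => dfdmdmdmV   [X → d m]
dfdmdmdmV => dfdmdmdmXV   [V → X V]
dfdmdmdmXV => dfdmdmdmdmV   [X → d m]
dfdmdmdmdmV => dfdmdmdmdmm   [V → m]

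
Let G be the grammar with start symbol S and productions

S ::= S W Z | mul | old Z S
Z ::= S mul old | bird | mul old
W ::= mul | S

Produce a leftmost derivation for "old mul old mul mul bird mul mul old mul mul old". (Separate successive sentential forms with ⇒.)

S ⇒ S W Z ⇒ S W Z W Z ⇒ S W Z W Z W Z ⇒ old Z S W Z W Z W Z ⇒ old mul old S W Z W Z W Z ⇒ old mul old mul W Z W Z W Z ⇒ old mul old mul mul Z W Z W Z ⇒ old mul old mul mul bird W Z W Z ⇒ old mul old mul mul bird mul Z W Z ⇒ old mul old mul mul bird mul mul old W Z ⇒ old mul old mul mul bird mul mul old mul Z ⇒ old mul old mul mul bird mul mul old mul mul old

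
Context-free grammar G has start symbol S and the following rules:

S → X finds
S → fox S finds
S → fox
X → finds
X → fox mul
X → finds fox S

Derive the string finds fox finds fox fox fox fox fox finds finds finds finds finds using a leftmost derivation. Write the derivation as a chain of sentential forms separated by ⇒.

S ⇒ X finds ⇒ finds fox S finds ⇒ finds fox X finds finds ⇒ finds fox finds fox S finds finds ⇒ finds fox finds fox fox S finds finds finds ⇒ finds fox finds fox fox fox S finds finds finds finds ⇒ finds fox finds fox fox fox fox S finds finds finds finds finds ⇒ finds fox finds fox fox fox fox fox finds finds finds finds finds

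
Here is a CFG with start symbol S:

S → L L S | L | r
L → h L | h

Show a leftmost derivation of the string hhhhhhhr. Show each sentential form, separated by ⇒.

S ⇒ LLS ⇒ hLLS ⇒ hhLS ⇒ hhhLS ⇒ hhhhLS ⇒ hhhhhLS ⇒ hhhhhhLS ⇒ hhhhhhhS ⇒ hhhhhhhr

S ⇒ LLS   [S → L L S]
LLS ⇒ hLLS   [L → h L]
hLLS ⇒ hhLS   [L → h]
hhLS ⇒ hhhLS   [L → h L]
hhhLS ⇒ hhhhLS   [L → h L]
hhhhLS ⇒ hhhhhLS   [L → h L]
hhhhhLS ⇒ hhhhhhLS   [L → h L]
hhhhhhLS ⇒ hhhhhhhS   [L → h]
hhhhhhhS ⇒ hhhhhhhr   [S → r]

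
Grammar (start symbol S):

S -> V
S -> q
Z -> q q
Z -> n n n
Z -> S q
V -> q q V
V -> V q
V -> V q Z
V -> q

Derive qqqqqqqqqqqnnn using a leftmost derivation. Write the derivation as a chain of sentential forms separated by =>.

S => V => VqZ => VqqZ => VqZqqZ => VqqZqqZ => qqVqqZqqZ => qqqqVqqZqqZ => qqqqqqqZqqZ => qqqqqqqqqqqZ => qqqqqqqqqqqnnn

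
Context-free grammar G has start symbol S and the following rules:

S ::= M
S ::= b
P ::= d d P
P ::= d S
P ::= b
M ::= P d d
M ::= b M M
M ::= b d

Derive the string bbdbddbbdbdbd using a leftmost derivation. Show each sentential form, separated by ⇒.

S ⇒ M ⇒ bMM ⇒ bbMMM ⇒ bbPddMM ⇒ bbdSddMM ⇒ bbdbddMM ⇒ bbdbddbMMM ⇒ bbdbddbbdMM ⇒ bbdbddbbdbdM ⇒ bbdbddbbdbdbd

S ⇒ M   [S ::= M]
M ⇒ bMM   [M ::= b M M]
bMM ⇒ bbMMM   [M ::= b M M]
bbMMM ⇒ bbPddMM   [M ::= P d d]
bbPddMM ⇒ bbdSddMM   [P ::= d S]
bbdSddMM ⇒ bbdbddMM   [S ::= b]
bbdbddMM ⇒ bbdbddbMMM   [M ::= b M M]
bbdbddbMMM ⇒ bbdbddbbdMM   [M ::= b d]
bbdbddbbdMM ⇒ bbdbddbbdbdM   [M ::= b d]
bbdbddbbdbdM ⇒ bbdbddbbdbdbd   [M ::= b d]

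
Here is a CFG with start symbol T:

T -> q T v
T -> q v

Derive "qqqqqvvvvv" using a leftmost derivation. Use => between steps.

T => qTv => qqTvv => qqqTvvv => qqqqTvvvv => qqqqqvvvvv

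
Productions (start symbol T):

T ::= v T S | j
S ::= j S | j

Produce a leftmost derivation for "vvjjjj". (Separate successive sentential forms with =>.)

T=>vTS=>vvTSS=>vvjSS=>vvjjSS=>vvjjjS=>vvjjjj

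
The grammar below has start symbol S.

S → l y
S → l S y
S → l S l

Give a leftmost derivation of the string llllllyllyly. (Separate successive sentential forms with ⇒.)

S⇒lSy⇒llSly⇒lllSyly⇒llllSlyly⇒lllllSllyly⇒llllllyllyly

S ⇒ lSy   [S → l S y]
lSy ⇒ llSly   [S → l S l]
llSly ⇒ lllSyly   [S → l S y]
lllSyly ⇒ llllSlyly   [S → l S l]
llllSlyly ⇒ lllllSllyly   [S → l S l]
lllllSllyly ⇒ llllllyllyly   [S → l y]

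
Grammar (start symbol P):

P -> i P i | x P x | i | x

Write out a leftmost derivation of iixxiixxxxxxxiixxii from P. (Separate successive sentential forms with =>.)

P => iPi   [P -> i P i]
iPi => iiPii   [P -> i P i]
iiPii => iixPxii   [P -> x P x]
iixPxii => iixxPxxii   [P -> x P x]
iixxPxxii => iixxiPixxii   [P -> i P i]
iixxiPixxii => iixxiiPiixxii   [P -> i P i]
iixxiiPiixxii => iixxiixPxiixxii   [P -> x P x]
iixxiixPxiixxii => iixxiixxPxxiixxii   [P -> x P x]
iixxiixxPxxiixxii => iixxiixxxPxxxiixxii   [P -> x P x]
iixxiixxxPxxxiixxii => iixxiixxxxxxxiixxii   [P -> x]

P => iPi => iiPii => iixPxii => iixxPxxii => iixxiPixxii => iixxiiPiixxii => iixxiixPxiixxii => iixxiixxPxxiixxii => iixxiixxxPxxxiixxii => iixxiixxxxxxxiixxii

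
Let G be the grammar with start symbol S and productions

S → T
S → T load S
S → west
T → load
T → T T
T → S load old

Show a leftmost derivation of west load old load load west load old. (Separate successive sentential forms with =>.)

S => T   [S → T]
T => T T   [T → T T]
T T => T T T   [T → T T]
T T T => S load old T T   [T → S load old]
S load old T T => west load old T T   [S → west]
west load old T T => west load old T T T   [T → T T]
west load old T T T => west load old load T T   [T → load]
west load old load T T => west load old load load T   [T → load]
west load old load load T => west load old load load S load old   [T → S load old]
west load old load load S load old => west load old load load west load old   [S → west]

S => T => T T => T T T => S load old T T => west load old T T => west load old T T T => west load old load T T => west load old load load T => west load old load load S load old => west load old load load west load old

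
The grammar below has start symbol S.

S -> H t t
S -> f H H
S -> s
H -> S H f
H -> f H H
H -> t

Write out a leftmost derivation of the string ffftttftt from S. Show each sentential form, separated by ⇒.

S ⇒ fHH ⇒ ffHHH ⇒ ffSHfHH ⇒ fffHHHfHH ⇒ ffftHHfHH ⇒ fffttHfHH ⇒ ffftttfHH ⇒ ffftttftH ⇒ ffftttftt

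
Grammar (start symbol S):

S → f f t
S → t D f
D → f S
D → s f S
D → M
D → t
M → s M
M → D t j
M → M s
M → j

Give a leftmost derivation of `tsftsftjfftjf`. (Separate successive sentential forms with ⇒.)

S⇒tDf⇒tMf⇒tDtjf⇒tsfStjf⇒tsftDftjf⇒tsftsfSftjf⇒tsftsftDfftjf⇒tsftsftMfftjf⇒tsftsftjfftjf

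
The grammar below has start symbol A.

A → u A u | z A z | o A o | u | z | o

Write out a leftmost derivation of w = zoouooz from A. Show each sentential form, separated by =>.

A => zAz => zoAoz => zooAooz => zoouooz

A => zAz   [A → z A z]
zAz => zoAoz   [A → o A o]
zoAoz => zooAooz   [A → o A o]
zooAooz => zoouooz   [A → u]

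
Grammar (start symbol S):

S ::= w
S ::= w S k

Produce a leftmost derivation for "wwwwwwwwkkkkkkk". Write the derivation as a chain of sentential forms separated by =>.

S => wSk   [S ::= w S k]
wSk => wwSkk   [S ::= w S k]
wwSkk => wwwSkkk   [S ::= w S k]
wwwSkkk => wwwwSkkkk   [S ::= w S k]
wwwwSkkkk => wwwwwSkkkkk   [S ::= w S k]
wwwwwSkkkkk => wwwwwwSkkkkkk   [S ::= w S k]
wwwwwwSkkkkkk => wwwwwwwSkkkkkkk   [S ::= w S k]
wwwwwwwSkkkkkkk => wwwwwwwwkkkkkkk   [S ::= w]

S=>wSk=>wwSkk=>wwwSkkk=>wwwwSkkkk=>wwwwwSkkkkk=>wwwwwwSkkkkkk=>wwwwwwwSkkkkkkk=>wwwwwwwwkkkkkkk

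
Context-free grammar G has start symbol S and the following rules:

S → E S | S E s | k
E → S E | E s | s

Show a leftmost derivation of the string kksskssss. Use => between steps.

S=>SEs=>SEsEs=>ESEsEs=>EsSEsEs=>SEsSEsEs=>kEsSEsEs=>kSEsSEsEs=>kkEsSEsEs=>kkssSEsEs=>kksskEsEs=>kksskssEs=>kksskssss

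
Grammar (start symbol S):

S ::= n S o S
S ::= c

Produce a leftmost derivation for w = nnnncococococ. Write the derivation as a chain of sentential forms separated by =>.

S => nSoS => nnSoSoS => nnnSoSoSoS => nnnnSoSoSoSoS => nnnncoSoSoSoS => nnnncocoSoSoS => nnnncococoSoS => nnnncocococoS => nnnncococococ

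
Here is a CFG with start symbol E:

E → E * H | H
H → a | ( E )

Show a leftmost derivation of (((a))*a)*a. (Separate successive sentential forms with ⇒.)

E⇒E*H⇒H*H⇒(E)*H⇒(E*H)*H⇒(H*H)*H⇒((E)*H)*H⇒((H)*H)*H⇒(((E))*H)*H⇒(((H))*H)*H⇒(((a))*H)*H⇒(((a))*a)*H⇒(((a))*a)*a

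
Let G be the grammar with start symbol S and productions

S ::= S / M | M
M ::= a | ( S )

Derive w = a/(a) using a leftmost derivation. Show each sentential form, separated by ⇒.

S ⇒ S/M   [S ::= S / M]
S/M ⇒ M/M   [S ::= M]
M/M ⇒ a/M   [M ::= a]
a/M ⇒ a/(S)   [M ::= ( S )]
a/(S) ⇒ a/(M)   [S ::= M]
a/(M) ⇒ a/(a)   [M ::= a]

S ⇒ S/M ⇒ M/M ⇒ a/M ⇒ a/(S) ⇒ a/(M) ⇒ a/(a)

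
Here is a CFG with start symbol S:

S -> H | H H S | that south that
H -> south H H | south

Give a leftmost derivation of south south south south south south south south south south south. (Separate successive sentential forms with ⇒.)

S ⇒ H ⇒ south H H ⇒ south south H H H ⇒ south south south H H H H ⇒ south south south south H H H H H ⇒ south south south south south H H H H ⇒ south south south south south south H H H H H ⇒ south south south south south south south H H H H ⇒ south south south south south south south south H H H ⇒ south south south south south south south south south H H ⇒ south south south south south south south south south south H ⇒ south south south south south south south south south south south

S ⇒ H   [S -> H]
H ⇒ south H H   [H -> south H H]
south H H ⇒ south south H H H   [H -> south H H]
south south H H H ⇒ south south south H H H H   [H -> south H H]
south south south H H H H ⇒ south south south south H H H H H   [H -> south H H]
south south south south H H H H H ⇒ south south south south south H H H H   [H -> south]
south south south south south H H H H ⇒ south south south south south south H H H H H   [H -> south H H]
south south south south south south H H H H H ⇒ south south south south south south south H H H H   [H -> south]
south south south south south south south H H H H ⇒ south south south south south south south south H H H   [H -> south]
south south south south south south south south H H H ⇒ south south south south south south south south south H H   [H -> south]
south south south south south south south south south H H ⇒ south south south south south south south south south south H   [H -> south]
south south south south south south south south south south H ⇒ south south south south south south south south south south south   [H -> south]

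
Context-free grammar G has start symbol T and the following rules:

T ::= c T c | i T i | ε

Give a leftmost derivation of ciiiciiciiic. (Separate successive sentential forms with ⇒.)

T ⇒ cTc ⇒ ciTic ⇒ ciiTiic ⇒ ciiiTiiic ⇒ ciiicTciiic ⇒ ciiiciTiciiic ⇒ ciiiciiciiic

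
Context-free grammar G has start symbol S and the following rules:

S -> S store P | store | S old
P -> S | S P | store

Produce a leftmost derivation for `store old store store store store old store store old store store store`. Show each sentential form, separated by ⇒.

S ⇒ S store P   [S -> S store P]
S store P ⇒ S old store P   [S -> S old]
S old store P ⇒ store old store P   [S -> store]
store old store P ⇒ store old store S P   [P -> S P]
store old store S P ⇒ store old store S store P P   [S -> S store P]
store old store S store P P ⇒ store old store S old store P P   [S -> S old]
store old store S old store P P ⇒ store old store S store P old store P P   [S -> S store P]
store old store S store P old store P P ⇒ store old store S old store P old store P P   [S -> S old]
store old store S old store P old store P P ⇒ store old store S store P old store P old store P P   [S -> S store P]
store old store S store P old store P old store P P ⇒ store old store store store P old store P old store P P   [S -> store]
store old store store store P old store P old store P P ⇒ store old store store store store old store P old store P P   [P -> store]
store old store store store store old store P old store P P ⇒ store old store store store store old store store old store P P   [P -> store]
store old store store store store old store store old store P P ⇒ store old store store store store old store store old store store P   [P -> store]
store old store store store store old store store old store store P ⇒ store old store store store store old store store old store store store   [P -> store]

S ⇒ S store P ⇒ S old store P ⇒ store old store P ⇒ store old store S P ⇒ store old store S store P P ⇒ store old store S old store P P ⇒ store old store S store P old store P P ⇒ store old store S old store P old store P P ⇒ store old store S store P old store P old store P P ⇒ store old store store store P old store P old store P P ⇒ store old store store store store old store P old store P P ⇒ store old store store store store old store store old store P P ⇒ store old store store store store old store store old store store P ⇒ store old store store store store old store store old store store store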